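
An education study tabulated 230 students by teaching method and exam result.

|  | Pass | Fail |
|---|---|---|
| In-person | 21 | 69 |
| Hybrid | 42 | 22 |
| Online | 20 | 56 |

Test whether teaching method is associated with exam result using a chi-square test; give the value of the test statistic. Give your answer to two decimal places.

33.70

Row totals: 90, 64, 76. Column totals: 83, 147. Grand total N = 230.
Expected counts (row total × column total / N):
  In-person, Pass: 90×83/230 = 32.478
  In-person, Fail: 90×147/230 = 57.522
  Hybrid, Pass: 64×83/230 = 23.096
  Hybrid, Fail: 64×147/230 = 40.904
  Online, Pass: 76×83/230 = 27.426
  Online, Fail: 76×147/230 = 48.574
Contributions (O − E)²/E:
  (21 − 32.478)²/32.478 = 4.0564
  (69 − 57.522)²/57.522 = 2.2903
  (42 − 23.096)²/23.096 = 15.4729
  (22 − 40.904)²/40.904 = 8.7366
  (20 − 27.426)²/27.426 = 2.0107
  (56 − 48.574)²/48.574 = 1.1353
χ² = 4.0564 + 2.2903 + 15.4729 + 8.7366 + 2.0107 + 1.1353 = 33.70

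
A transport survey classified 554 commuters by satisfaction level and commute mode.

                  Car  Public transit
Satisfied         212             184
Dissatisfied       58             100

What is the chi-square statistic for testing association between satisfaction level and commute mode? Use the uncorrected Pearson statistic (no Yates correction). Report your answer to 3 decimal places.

Row totals: 396, 158. Column totals: 270, 284. Grand total N = 554.
Expected counts (row total × column total / N):
  Satisfied, Car: 396×270/554 = 192.9964
  Satisfied, Public transit: 396×284/554 = 203.0036
  Dissatisfied, Car: 158×270/554 = 77.0036
  Dissatisfied, Public transit: 158×284/554 = 80.9964
Contributions (O − E)²/E:
  (212 − 192.9964)²/192.9964 = 1.8712
  (184 − 203.0036)²/203.0036 = 1.7790
  (58 − 77.0036)²/77.0036 = 4.6899
  (100 − 80.9964)²/80.9964 = 4.4587
χ² = 1.8712 + 1.7790 + 4.6899 + 4.4587 = 12.799

12.799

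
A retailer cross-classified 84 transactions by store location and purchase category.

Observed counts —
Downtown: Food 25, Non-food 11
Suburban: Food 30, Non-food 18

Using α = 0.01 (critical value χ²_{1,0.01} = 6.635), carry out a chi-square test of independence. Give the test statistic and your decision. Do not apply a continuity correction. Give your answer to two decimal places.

Row totals: 36, 48. Column totals: 55, 29. Grand total N = 84.
Expected counts (row total × column total / N):
  Downtown, Food: 36×55/84 = 23.571
  Downtown, Non-food: 36×29/84 = 12.429
  Suburban, Food: 48×55/84 = 31.429
  Suburban, Non-food: 48×29/84 = 16.571
Contributions (O − E)²/E:
  (25 − 23.571)²/23.571 = 0.0866
  (11 − 12.429)²/12.429 = 0.1643
  (30 − 31.429)²/31.429 = 0.0650
  (18 − 16.571)²/16.571 = 0.1232
χ² = 0.0866 + 0.1643 + 0.0650 + 0.1232 = 0.44
df = (2−1)(2−1) = 1. Since 0.44 < 6.635, fail to reject the null hypothesis of independence at α = 0.01.

0.44; fail to reject H₀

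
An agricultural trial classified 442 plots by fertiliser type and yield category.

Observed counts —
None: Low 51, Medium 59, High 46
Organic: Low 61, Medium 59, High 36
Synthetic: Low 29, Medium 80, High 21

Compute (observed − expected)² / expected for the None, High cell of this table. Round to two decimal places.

Row total (None) = 156; column total (High) = 103; N = 442.
Expected count E = 156 × 103 / 442 = 36.353.
Contribution = (O − E)²/E = (46 − 36.353)² / 36.353 = 2.56.

2.56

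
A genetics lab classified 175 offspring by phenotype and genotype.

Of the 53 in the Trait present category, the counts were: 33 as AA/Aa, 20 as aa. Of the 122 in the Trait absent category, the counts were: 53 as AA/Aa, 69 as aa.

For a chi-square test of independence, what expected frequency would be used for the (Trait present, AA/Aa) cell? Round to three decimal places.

Row total (Trait present) = 53; column total (AA/Aa) = 86; grand total N = 175.
Expected count = (row total × column total) / N = 53 × 86 / 175 = 26.046.

26.046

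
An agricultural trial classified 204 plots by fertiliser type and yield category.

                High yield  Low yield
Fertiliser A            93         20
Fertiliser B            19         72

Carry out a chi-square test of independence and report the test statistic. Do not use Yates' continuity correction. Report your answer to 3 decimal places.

Row totals: 113, 91. Column totals: 112, 92. Grand total N = 204.
Expected counts (row total × column total / N):
  Fertiliser A, High yield: 113×112/204 = 62.0392
  Fertiliser A, Low yield: 113×92/204 = 50.9608
  Fertiliser B, High yield: 91×112/204 = 49.9608
  Fertiliser B, Low yield: 91×92/204 = 41.0392
Contributions (O − E)²/E:
  (93 − 62.0392)²/62.0392 = 15.4511
  (20 − 50.9608)²/50.9608 = 18.8100
  (19 − 49.9608)²/49.9608 = 19.1865
  (72 − 41.0392)²/41.0392 = 23.3575
χ² = 15.4511 + 18.8100 + 19.1865 + 23.3575 = 76.805

76.805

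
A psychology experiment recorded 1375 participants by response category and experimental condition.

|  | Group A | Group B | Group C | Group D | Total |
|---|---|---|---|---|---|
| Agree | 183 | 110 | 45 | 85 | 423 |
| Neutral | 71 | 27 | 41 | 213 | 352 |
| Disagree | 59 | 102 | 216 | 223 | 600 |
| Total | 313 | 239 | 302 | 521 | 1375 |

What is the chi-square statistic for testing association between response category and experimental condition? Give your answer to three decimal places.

Grand total N = 1375.
Expected counts (row total × column total / N):
  Agree, Group A: 423×313/1375 = 96.2902
  Agree, Group B: 423×239/1375 = 73.5251
  Agree, Group C: 423×302/1375 = 92.9062
  Agree, Group D: 423×521/1375 = 160.2785
  Neutral, Group A: 352×313/1375 = 80.1280
  Neutral, Group B: 352×239/1375 = 61.1840
  Neutral, Group C: 352×302/1375 = 77.3120
  Neutral, Group D: 352×521/1375 = 133.3760
  Disagree, Group A: 600×313/1375 = 136.5818
  Disagree, Group B: 600×239/1375 = 104.2909
  Disagree, Group C: 600×302/1375 = 131.7818
  Disagree, Group D: 600×521/1375 = 227.3455
Contributions (O − E)²/E:
  (183 − 96.2902)²/96.2902 = 78.0826
  (110 − 73.5251)²/73.5251 = 18.0948
  (45 − 92.9062)²/92.9062 = 24.7024
  (85 − 160.2785)²/160.2785 = 35.3563
  (71 − 80.1280)²/80.1280 = 1.0398
  (27 − 61.1840)²/61.1840 = 19.0989
  (41 − 77.3120)²/77.3120 = 17.0551
  (213 − 133.3760)²/133.3760 = 47.5346
  (59 − 136.5818)²/136.5818 = 44.0684
  (102 − 104.2909)²/104.2909 = 0.0503
  (216 − 131.7818)²/131.7818 = 53.8216
  (223 − 227.3455)²/227.3455 = 0.0831
χ² = 78.0826 + 18.0948 + 24.7024 + 35.3563 + 1.0398 + 19.0989 + 17.0551 + 47.5346 + 44.0684 + 0.0503 + 53.8216 + 0.0831 = 338.988

338.988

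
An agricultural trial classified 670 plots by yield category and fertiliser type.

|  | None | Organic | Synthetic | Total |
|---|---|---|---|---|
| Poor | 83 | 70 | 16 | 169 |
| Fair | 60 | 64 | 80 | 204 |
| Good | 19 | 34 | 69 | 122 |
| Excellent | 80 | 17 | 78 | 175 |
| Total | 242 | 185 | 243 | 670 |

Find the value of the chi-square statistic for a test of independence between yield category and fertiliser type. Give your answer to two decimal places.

Grand total N = 670.
Expected counts (row total × column total / N):
  Poor, None: 169×242/670 = 61.042
  Poor, Organic: 169×185/670 = 46.664
  Poor, Synthetic: 169×243/670 = 61.294
  Fair, None: 204×242/670 = 73.684
  Fair, Organic: 204×185/670 = 56.328
  Fair, Synthetic: 204×243/670 = 73.988
  Good, None: 122×242/670 = 44.066
  Good, Organic: 122×185/670 = 33.687
  Good, Synthetic: 122×243/670 = 44.248
  Excellent, None: 175×242/670 = 63.209
  Excellent, Organic: 175×185/670 = 48.321
  Excellent, Synthetic: 175×243/670 = 63.470
Contributions (O − E)²/E:
  (83 − 61.042)²/61.042 = 7.8987
  (70 − 46.664)²/46.664 = 11.6700
  (16 − 61.294)²/61.294 = 33.4706
  (60 − 73.684)²/73.684 = 2.5413
  (64 − 56.328)²/56.328 = 1.0449
  (80 − 73.988)²/73.988 = 0.4885
  (19 − 44.066)²/44.066 = 14.2583
  (34 − 33.687)²/33.687 = 0.0029
  (69 − 44.248)²/44.248 = 13.8461
  (80 − 63.209)²/63.209 = 4.4604
  (17 − 48.321)²/48.321 = 20.3018
  (78 − 63.470)²/63.470 = 3.3263
χ² = 7.8987 + 11.6700 + 33.4706 + 2.5413 + 1.0449 + 0.4885 + 14.2583 + 0.0029 + 13.8461 + 4.4604 + 20.3018 + 3.3263 = 113.31

113.31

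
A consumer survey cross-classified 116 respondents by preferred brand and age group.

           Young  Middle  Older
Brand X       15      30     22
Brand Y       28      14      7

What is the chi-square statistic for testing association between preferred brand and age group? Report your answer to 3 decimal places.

15.077

Row totals: 67, 49. Column totals: 43, 44, 29. Grand total N = 116.
Expected counts (row total × column total / N):
  Brand X, Young: 67×43/116 = 24.8362
  Brand X, Middle: 67×44/116 = 25.4138
  Brand X, Older: 67×29/116 = 16.7500
  Brand Y, Young: 49×43/116 = 18.1638
  Brand Y, Middle: 49×44/116 = 18.5862
  Brand Y, Older: 49×29/116 = 12.2500
Contributions (O − E)²/E:
  (15 − 24.8362)²/24.8362 = 3.8956
  (30 − 25.4138)²/25.4138 = 0.8276
  (22 − 16.7500)²/16.7500 = 1.6455
  (28 − 18.1638)²/18.1638 = 5.3266
  (14 − 18.5862)²/18.5862 = 1.1317
  (7 − 12.2500)²/12.2500 = 2.2500
χ² = 3.8956 + 0.8276 + 1.6455 + 5.3266 + 1.1317 + 2.2500 = 15.077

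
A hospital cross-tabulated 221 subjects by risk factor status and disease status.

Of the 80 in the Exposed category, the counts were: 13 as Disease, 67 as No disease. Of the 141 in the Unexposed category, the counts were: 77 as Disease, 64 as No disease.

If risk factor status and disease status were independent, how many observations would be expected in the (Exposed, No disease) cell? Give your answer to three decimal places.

Row total (Exposed) = 80; column total (No disease) = 131; grand total N = 221.
Expected count = (row total × column total) / N = 80 × 131 / 221 = 47.421.

47.421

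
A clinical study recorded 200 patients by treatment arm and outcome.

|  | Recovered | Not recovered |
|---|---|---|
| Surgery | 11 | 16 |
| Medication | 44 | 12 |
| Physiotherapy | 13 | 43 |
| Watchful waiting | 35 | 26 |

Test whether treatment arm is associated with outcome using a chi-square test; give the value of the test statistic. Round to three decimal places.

36.464

Row totals: 27, 56, 56, 61. Column totals: 103, 97. Grand total N = 200.
Expected counts (row total × column total / N):
  Surgery, Recovered: 27×103/200 = 13.9050
  Surgery, Not recovered: 27×97/200 = 13.0950
  Medication, Recovered: 56×103/200 = 28.8400
  Medication, Not recovered: 56×97/200 = 27.1600
  Physiotherapy, Recovered: 56×103/200 = 28.8400
  Physiotherapy, Not recovered: 56×97/200 = 27.1600
  Watchful waiting, Recovered: 61×103/200 = 31.4150
  Watchful waiting, Not recovered: 61×97/200 = 29.5850
Contributions (O − E)²/E:
  (11 − 13.9050)²/13.9050 = 0.6069
  (16 − 13.0950)²/13.0950 = 0.6444
  (44 − 28.8400)²/28.8400 = 7.9690
  (12 − 27.1600)²/27.1600 = 8.4619
  (13 − 28.8400)²/28.8400 = 8.6999
  (43 − 27.1600)²/27.1600 = 9.2381
  (35 − 31.4150)²/31.4150 = 0.4091
  (26 − 29.5850)²/29.5850 = 0.4344
χ² = 0.6069 + 0.6444 + 7.9690 + 8.4619 + 8.6999 + 9.2381 + 0.4091 + 0.4344 = 36.464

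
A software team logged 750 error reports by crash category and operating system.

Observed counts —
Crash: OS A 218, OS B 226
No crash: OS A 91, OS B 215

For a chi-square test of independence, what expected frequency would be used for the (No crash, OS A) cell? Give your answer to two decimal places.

126.07

Row total (No crash) = 306; column total (OS A) = 309; grand total N = 750.
Expected count = (row total × column total) / N = 306 × 309 / 750 = 126.07.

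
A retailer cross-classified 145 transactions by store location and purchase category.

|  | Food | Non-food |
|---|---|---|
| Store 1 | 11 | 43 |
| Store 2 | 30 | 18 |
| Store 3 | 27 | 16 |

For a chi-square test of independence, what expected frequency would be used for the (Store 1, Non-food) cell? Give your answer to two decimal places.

Row total (Store 1) = 54; column total (Non-food) = 77; grand total N = 145.
Expected count = (row total × column total) / N = 54 × 77 / 145 = 28.68.

28.68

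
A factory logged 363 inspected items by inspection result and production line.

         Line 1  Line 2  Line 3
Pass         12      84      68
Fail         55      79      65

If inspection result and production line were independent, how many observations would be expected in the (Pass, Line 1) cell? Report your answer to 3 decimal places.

Row total (Pass) = 164; column total (Line 1) = 67; grand total N = 363.
Expected count = (row total × column total) / N = 164 × 67 / 363 = 30.270.

30.270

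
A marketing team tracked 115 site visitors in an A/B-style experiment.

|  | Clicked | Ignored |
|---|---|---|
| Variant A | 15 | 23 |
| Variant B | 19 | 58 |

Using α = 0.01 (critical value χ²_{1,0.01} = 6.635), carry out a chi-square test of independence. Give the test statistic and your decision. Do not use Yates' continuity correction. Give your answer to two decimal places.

2.68; fail to reject H₀

Row totals: 38, 77. Column totals: 34, 81. Grand total N = 115.
Expected counts (row total × column total / N):
  Variant A, Clicked: 38×34/115 = 11.235
  Variant A, Ignored: 38×81/115 = 26.765
  Variant B, Clicked: 77×34/115 = 22.765
  Variant B, Ignored: 77×81/115 = 54.235
Contributions (O − E)²/E:
  (15 − 11.235)²/11.235 = 1.2617
  (23 − 26.765)²/26.765 = 0.5296
  (19 − 22.765)²/22.765 = 0.6227
  (58 − 54.235)²/54.235 = 0.2614
χ² = 1.2617 + 0.5296 + 0.6227 + 0.2614 = 2.68
df = (2−1)(2−1) = 1. Since 2.68 < 6.635, fail to reject the null hypothesis of independence at α = 0.01.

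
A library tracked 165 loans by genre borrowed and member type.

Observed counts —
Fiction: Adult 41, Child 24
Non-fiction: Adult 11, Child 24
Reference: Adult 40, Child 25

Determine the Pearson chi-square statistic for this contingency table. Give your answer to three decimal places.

Row totals: 65, 35, 65. Column totals: 92, 73. Grand total N = 165.
Expected counts (row total × column total / N):
  Fiction, Adult: 65×92/165 = 36.2424
  Fiction, Child: 65×73/165 = 28.7576
  Non-fiction, Adult: 35×92/165 = 19.5152
  Non-fiction, Child: 35×73/165 = 15.4848
  Reference, Adult: 65×92/165 = 36.2424
  Reference, Child: 65×73/165 = 28.7576
Contributions (O − E)²/E:
  (41 − 36.2424)²/36.2424 = 0.6245
  (24 − 28.7576)²/28.7576 = 0.7871
  (11 − 19.5152)²/19.5152 = 3.7155
  (24 − 15.4848)²/15.4848 = 4.6826
  (40 − 36.2424)²/36.2424 = 0.3896
  (25 − 28.7576)²/28.7576 = 0.4910
χ² = 0.6245 + 0.7871 + 3.7155 + 4.6826 + 0.3896 + 0.4910 = 10.690

10.690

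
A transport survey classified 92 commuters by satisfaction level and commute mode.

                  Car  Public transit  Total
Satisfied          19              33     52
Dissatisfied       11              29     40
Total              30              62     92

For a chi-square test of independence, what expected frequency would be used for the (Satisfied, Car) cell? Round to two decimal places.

Row total (Satisfied) = 52; column total (Car) = 30; grand total N = 92.
Expected count = (row total × column total) / N = 52 × 30 / 92 = 16.96.

16.96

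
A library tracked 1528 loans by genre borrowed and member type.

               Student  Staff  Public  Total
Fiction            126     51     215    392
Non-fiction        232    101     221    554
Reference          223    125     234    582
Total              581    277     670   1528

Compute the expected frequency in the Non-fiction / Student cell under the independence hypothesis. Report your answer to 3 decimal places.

210.651

Row total (Non-fiction) = 554; column total (Student) = 581; grand total N = 1528.
Expected count = (row total × column total) / N = 554 × 581 / 1528 = 210.651.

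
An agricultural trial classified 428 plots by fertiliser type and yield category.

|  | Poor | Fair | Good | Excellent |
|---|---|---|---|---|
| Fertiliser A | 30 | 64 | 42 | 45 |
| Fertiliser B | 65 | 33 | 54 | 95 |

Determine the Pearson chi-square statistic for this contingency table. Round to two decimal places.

32.76

Row totals: 181, 247. Column totals: 95, 97, 96, 140. Grand total N = 428.
Expected counts (row total × column total / N):
  Fertiliser A, Poor: 181×95/428 = 40.175
  Fertiliser A, Fair: 181×97/428 = 41.021
  Fertiliser A, Good: 181×96/428 = 40.598
  Fertiliser A, Excellent: 181×140/428 = 59.206
  Fertiliser B, Poor: 247×95/428 = 54.825
  Fertiliser B, Fair: 247×97/428 = 55.979
  Fertiliser B, Good: 247×96/428 = 55.402
  Fertiliser B, Excellent: 247×140/428 = 80.794
Contributions (O − E)²/E:
  (30 − 40.175)²/40.175 = 2.5770
  (64 − 41.021)²/41.021 = 12.8723
  (42 − 40.598)²/40.598 = 0.0484
  (45 − 59.206)²/59.206 = 3.4086
  (65 − 54.825)²/54.825 = 1.8884
  (33 − 55.979)²/55.979 = 9.4327
  (54 − 55.402)²/55.402 = 0.0355
  (95 − 80.794)²/80.794 = 2.4978
χ² = 2.5770 + 12.8723 + 0.0484 + 3.4086 + 1.8884 + 9.4327 + 0.0355 + 2.4978 = 32.76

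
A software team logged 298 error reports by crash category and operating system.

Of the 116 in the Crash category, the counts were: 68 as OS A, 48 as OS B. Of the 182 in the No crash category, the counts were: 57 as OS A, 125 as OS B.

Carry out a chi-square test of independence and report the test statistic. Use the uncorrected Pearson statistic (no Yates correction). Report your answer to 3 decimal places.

Row totals: 116, 182. Column totals: 125, 173. Grand total N = 298.
Expected counts (row total × column total / N):
  Crash, OS A: 116×125/298 = 48.6577
  Crash, OS B: 116×173/298 = 67.3423
  No crash, OS A: 182×125/298 = 76.3423
  No crash, OS B: 182×173/298 = 105.6577
Contributions (O − E)²/E:
  (68 − 48.6577)²/48.6577 = 7.6889
  (48 − 67.3423)²/67.3423 = 5.5556
  (57 − 76.3423)²/76.3423 = 4.9006
  (125 − 105.6577)²/105.6577 = 3.5409
χ² = 7.6889 + 5.5556 + 4.9006 + 3.5409 = 21.686

21.686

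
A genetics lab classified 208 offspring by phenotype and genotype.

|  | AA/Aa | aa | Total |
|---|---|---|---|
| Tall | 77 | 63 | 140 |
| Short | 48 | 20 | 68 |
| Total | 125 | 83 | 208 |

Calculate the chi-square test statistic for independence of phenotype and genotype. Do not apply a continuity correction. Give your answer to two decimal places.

4.64

Grand total N = 208.
Expected counts (row total × column total / N):
  Tall, AA/Aa: 140×125/208 = 84.135
  Tall, aa: 140×83/208 = 55.865
  Short, AA/Aa: 68×125/208 = 40.865
  Short, aa: 68×83/208 = 27.135
Contributions (O − E)²/E:
  (77 − 84.135)²/84.135 = 0.6051
  (63 − 55.865)²/55.865 = 0.9113
  (48 − 40.865)²/40.865 = 1.2458
  (20 − 27.135)²/27.135 = 1.8761
χ² = 0.6051 + 0.9113 + 1.2458 + 1.8761 = 4.64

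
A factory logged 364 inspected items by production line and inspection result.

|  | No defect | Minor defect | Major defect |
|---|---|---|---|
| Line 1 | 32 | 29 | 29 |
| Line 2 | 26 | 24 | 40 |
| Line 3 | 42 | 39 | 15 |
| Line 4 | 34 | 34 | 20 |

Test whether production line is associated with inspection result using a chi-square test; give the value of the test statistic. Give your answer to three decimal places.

21.152

Row totals: 90, 90, 96, 88. Column totals: 134, 126, 104. Grand total N = 364.
Expected counts (row total × column total / N):
  Line 1, No defect: 90×134/364 = 33.13187
  Line 1, Minor defect: 90×126/364 = 31.15385
  Line 1, Major defect: 90×104/364 = 25.71429
  Line 2, No defect: 90×134/364 = 33.13187
  Line 2, Minor defect: 90×126/364 = 31.15385
  Line 2, Major defect: 90×104/364 = 25.71429
  Line 3, No defect: 96×134/364 = 35.34066
  Line 3, Minor defect: 96×126/364 = 33.23077
  Line 3, Major defect: 96×104/364 = 27.42857
  Line 4, No defect: 88×134/364 = 32.39560
  Line 4, Minor defect: 88×126/364 = 30.46154
  Line 4, Major defect: 88×104/364 = 25.14286
Contributions (O − E)²/E:
  (32 − 33.13187)²/33.13187 = 0.0387
  (29 − 31.15385)²/31.15385 = 0.1489
  (29 − 25.71429)²/25.71429 = 0.4198
  (26 − 33.13187)²/33.13187 = 1.5352
  (24 − 31.15385)²/31.15385 = 1.6427
  (40 − 25.71429)²/25.71429 = 7.9365
  (42 − 35.34066)²/35.34066 = 1.2548
  (39 − 33.23077)²/33.23077 = 1.0016
  (15 − 27.42857)²/27.42857 = 5.6317
  (34 − 32.39560)²/32.39560 = 0.0795
  (34 − 30.46154)²/30.46154 = 0.4110
  (20 − 25.14286)²/25.14286 = 1.0519
χ² = 0.0387 + 0.1489 + 0.4198 + 1.5352 + 1.6427 + 7.9365 + 1.2548 + 1.0016 + 5.6317 + 0.0795 + 0.4110 + 1.0519 = 21.152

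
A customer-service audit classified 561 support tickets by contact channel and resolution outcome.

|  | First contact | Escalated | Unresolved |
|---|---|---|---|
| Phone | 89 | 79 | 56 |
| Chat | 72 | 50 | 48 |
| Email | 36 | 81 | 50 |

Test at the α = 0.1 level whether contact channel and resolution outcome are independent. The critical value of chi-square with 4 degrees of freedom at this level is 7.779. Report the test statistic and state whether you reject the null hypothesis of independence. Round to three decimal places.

Row totals: 224, 170, 167. Column totals: 197, 210, 154. Grand total N = 561.
Expected counts (row total × column total / N):
  Phone, First contact: 224×197/561 = 78.6595
  Phone, Escalated: 224×210/561 = 83.8503
  Phone, Unresolved: 224×154/561 = 61.4902
  Chat, First contact: 170×197/561 = 59.6970
  Chat, Escalated: 170×210/561 = 63.6364
  Chat, Unresolved: 170×154/561 = 46.6667
  Email, First contact: 167×197/561 = 58.6435
  Email, Escalated: 167×210/561 = 62.5134
  Email, Unresolved: 167×154/561 = 45.8431
Contributions (O − E)²/E:
  (89 − 78.6595)²/78.6595 = 1.3594
  (79 − 83.8503)²/83.8503 = 0.2806
  (56 − 61.4902)²/61.4902 = 0.4902
  (72 − 59.6970)²/59.6970 = 2.5355
  (50 − 63.6364)²/63.6364 = 2.9221
  (48 − 46.6667)²/46.6667 = 0.0381
  (36 − 58.6435)²/58.6435 = 8.7431
  (81 − 62.5134)²/62.5134 = 5.4669
  (50 − 45.8431)²/45.8431 = 0.3769
χ² = 1.3594 + 0.2806 + 0.4902 + 2.5355 + 2.9221 + 0.0381 + 8.7431 + 5.4669 + 0.3769 = 22.213
df = (3−1)(3−1) = 4. Since 22.213 > 7.779, reject the null hypothesis of independence at α = 0.1.

22.213; reject H₀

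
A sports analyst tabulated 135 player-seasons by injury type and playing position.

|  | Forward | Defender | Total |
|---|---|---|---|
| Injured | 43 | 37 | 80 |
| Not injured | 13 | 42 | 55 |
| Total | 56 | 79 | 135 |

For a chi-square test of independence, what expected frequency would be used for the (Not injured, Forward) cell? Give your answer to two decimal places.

Row total (Not injured) = 55; column total (Forward) = 56; grand total N = 135.
Expected count = (row total × column total) / N = 55 × 56 / 135 = 22.81.

22.81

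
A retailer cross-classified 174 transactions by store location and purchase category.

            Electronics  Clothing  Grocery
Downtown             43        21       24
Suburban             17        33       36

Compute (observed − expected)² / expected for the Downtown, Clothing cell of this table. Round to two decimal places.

Row total (Downtown) = 88; column total (Clothing) = 54; N = 174.
Expected count E = 88 × 54 / 174 = 27.310.
Contribution = (O − E)²/E = (21 − 27.310)² / 27.310 = 1.46.

1.46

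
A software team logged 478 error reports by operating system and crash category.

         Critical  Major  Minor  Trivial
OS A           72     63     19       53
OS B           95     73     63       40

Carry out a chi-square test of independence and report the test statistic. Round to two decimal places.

21.14

Row totals: 207, 271. Column totals: 167, 136, 82, 93. Grand total N = 478.
Expected counts (row total × column total / N):
  OS A, Critical: 207×167/478 = 72.320
  OS A, Major: 207×136/478 = 58.895
  OS A, Minor: 207×82/478 = 35.510
  OS A, Trivial: 207×93/478 = 40.274
  OS B, Critical: 271×167/478 = 94.680
  OS B, Major: 271×136/478 = 77.105
  OS B, Minor: 271×82/478 = 46.490
  OS B, Trivial: 271×93/478 = 52.726
Contributions (O − E)²/E:
  (72 − 72.320)²/72.320 = 0.0014
  (63 − 58.895)²/58.895 = 0.2861
  (19 − 35.510)²/35.510 = 7.6762
  (53 − 40.274)²/40.274 = 4.0212
  (95 − 94.680)²/94.680 = 0.0011
  (73 − 77.105)²/77.105 = 0.2185
  (63 − 46.490)²/46.490 = 5.8632
  (40 − 52.726)²/52.726 = 3.0716
χ² = 0.0014 + 0.2861 + 7.6762 + 4.0212 + 0.0011 + 0.2185 + 5.8632 + 3.0716 = 21.14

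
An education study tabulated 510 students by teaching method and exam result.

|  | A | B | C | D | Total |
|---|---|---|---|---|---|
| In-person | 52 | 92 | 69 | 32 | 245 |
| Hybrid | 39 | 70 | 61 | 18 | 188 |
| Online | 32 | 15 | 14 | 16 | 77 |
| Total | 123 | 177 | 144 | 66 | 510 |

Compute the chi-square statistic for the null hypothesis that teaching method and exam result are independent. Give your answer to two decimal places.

Grand total N = 510.
Expected counts (row total × column total / N):
  In-person, A: 245×123/510 = 59.0882
  In-person, B: 245×177/510 = 85.0294
  In-person, C: 245×144/510 = 69.1765
  In-person, D: 245×66/510 = 31.7059
  Hybrid, A: 188×123/510 = 45.3412
  Hybrid, B: 188×177/510 = 65.2471
  Hybrid, C: 188×144/510 = 53.0824
  Hybrid, D: 188×66/510 = 24.3294
  Online, A: 77×123/510 = 18.5706
  Online, B: 77×177/510 = 26.7235
  Online, C: 77×144/510 = 21.7412
  Online, D: 77×66/510 = 9.9647
Contributions (O − E)²/E:
  (52 − 59.0882)²/59.0882 = 0.8503
  (92 − 85.0294)²/85.0294 = 0.5714
  (69 − 69.1765)²/69.1765 = 0.0005
  (32 − 31.7059)²/31.7059 = 0.0027
  (39 − 45.3412)²/45.3412 = 0.8868
  (70 − 65.2471)²/65.2471 = 0.3462
  (61 − 53.0824)²/53.0824 = 1.1810
  (18 − 24.3294)²/24.3294 = 1.6466
  (32 − 18.5706)²/18.5706 = 9.7115
  (15 − 26.7235)²/26.7235 = 5.1431
  (14 − 21.7412)²/21.7412 = 2.7563
  (16 − 9.9647)²/9.9647 = 3.6554
χ² = 0.8503 + 0.5714 + 0.0005 + 0.0027 + 0.8868 + 0.3462 + 1.1810 + 1.6466 + 9.7115 + 5.1431 + 2.7563 + 3.6554 = 26.75

26.75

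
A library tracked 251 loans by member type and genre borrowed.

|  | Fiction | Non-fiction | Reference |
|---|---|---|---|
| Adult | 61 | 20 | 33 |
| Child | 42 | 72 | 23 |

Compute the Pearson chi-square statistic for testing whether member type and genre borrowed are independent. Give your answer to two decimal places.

32.85

Row totals: 114, 137. Column totals: 103, 92, 56. Grand total N = 251.
Expected counts (row total × column total / N):
  Adult, Fiction: 114×103/251 = 46.781
  Adult, Non-fiction: 114×92/251 = 41.785
  Adult, Reference: 114×56/251 = 25.434
  Child, Fiction: 137×103/251 = 56.219
  Child, Non-fiction: 137×92/251 = 50.215
  Child, Reference: 137×56/251 = 30.566
Contributions (O − E)²/E:
  (61 − 46.781)²/46.781 = 4.3218
  (20 − 41.785)²/41.785 = 11.3578
  (33 − 25.434)²/25.434 = 2.2507
  (42 − 56.219)²/56.219 = 3.5963
  (72 − 50.215)²/50.215 = 9.4511
  (23 − 30.566)²/30.566 = 1.8728
χ² = 4.3218 + 11.3578 + 2.2507 + 3.5963 + 9.4511 + 1.8728 = 32.85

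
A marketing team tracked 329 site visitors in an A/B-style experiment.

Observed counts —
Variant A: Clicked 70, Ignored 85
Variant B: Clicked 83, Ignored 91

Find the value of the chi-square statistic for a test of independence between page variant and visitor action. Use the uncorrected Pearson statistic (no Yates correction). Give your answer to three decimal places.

Row totals: 155, 174. Column totals: 153, 176. Grand total N = 329.
Expected counts (row total × column total / N):
  Variant A, Clicked: 155×153/329 = 72.0821
  Variant A, Ignored: 155×176/329 = 82.9179
  Variant B, Clicked: 174×153/329 = 80.9179
  Variant B, Ignored: 174×176/329 = 93.0821
Contributions (O − E)²/E:
  (70 − 72.0821)²/72.0821 = 0.0601
  (85 − 82.9179)²/82.9179 = 0.0523
  (83 − 80.9179)²/80.9179 = 0.0536
  (91 − 93.0821)²/93.0821 = 0.0466
χ² = 0.0601 + 0.0523 + 0.0536 + 0.0466 = 0.213

0.213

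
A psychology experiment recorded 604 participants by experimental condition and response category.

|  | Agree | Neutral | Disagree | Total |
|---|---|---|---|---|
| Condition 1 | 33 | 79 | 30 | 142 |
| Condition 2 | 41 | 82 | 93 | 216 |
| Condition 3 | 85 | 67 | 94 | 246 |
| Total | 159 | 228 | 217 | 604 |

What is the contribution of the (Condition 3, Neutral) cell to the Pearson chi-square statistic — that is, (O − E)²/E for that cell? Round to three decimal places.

Row total (Condition 3) = 246; column total (Neutral) = 228; N = 604.
Expected count E = 246 × 228 / 604 = 92.86093.
Contribution = (O − E)²/E = (67 − 92.86093)² / 92.86093 = 7.202.

7.202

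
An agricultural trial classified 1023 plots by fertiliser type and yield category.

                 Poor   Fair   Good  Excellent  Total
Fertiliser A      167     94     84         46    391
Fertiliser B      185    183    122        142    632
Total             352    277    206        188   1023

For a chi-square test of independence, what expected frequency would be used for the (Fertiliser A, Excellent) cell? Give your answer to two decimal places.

Row total (Fertiliser A) = 391; column total (Excellent) = 188; grand total N = 1023.
Expected count = (row total × column total) / N = 391 × 188 / 1023 = 71.86.

71.86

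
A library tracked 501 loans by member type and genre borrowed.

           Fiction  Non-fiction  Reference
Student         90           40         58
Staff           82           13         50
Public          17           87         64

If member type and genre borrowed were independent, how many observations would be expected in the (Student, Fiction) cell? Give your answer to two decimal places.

Row total (Student) = 188; column total (Fiction) = 189; grand total N = 501.
Expected count = (row total × column total) / N = 188 × 189 / 501 = 70.92.

70.92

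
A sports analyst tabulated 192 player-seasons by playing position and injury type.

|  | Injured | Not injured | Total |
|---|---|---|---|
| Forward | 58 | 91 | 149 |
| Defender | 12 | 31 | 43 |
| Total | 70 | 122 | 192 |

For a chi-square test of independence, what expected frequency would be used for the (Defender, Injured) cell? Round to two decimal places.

Row total (Defender) = 43; column total (Injured) = 70; grand total N = 192.
Expected count = (row total × column total) / N = 43 × 70 / 192 = 15.68.

15.68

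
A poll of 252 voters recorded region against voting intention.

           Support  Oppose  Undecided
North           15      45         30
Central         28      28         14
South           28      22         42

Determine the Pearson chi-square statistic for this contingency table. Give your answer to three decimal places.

Row totals: 90, 70, 92. Column totals: 71, 95, 86. Grand total N = 252.
Expected counts (row total × column total / N):
  North, Support: 90×71/252 = 25.35714
  North, Oppose: 90×95/252 = 33.92857
  North, Undecided: 90×86/252 = 30.71429
  Central, Support: 70×71/252 = 19.72222
  Central, Oppose: 70×95/252 = 26.38889
  Central, Undecided: 70×86/252 = 23.88889
  South, Support: 92×71/252 = 25.92063
  South, Oppose: 92×95/252 = 34.68254
  South, Undecided: 92×86/252 = 31.39683
Contributions (O − E)²/E:
  (15 − 25.35714)²/25.35714 = 4.2304
  (45 − 33.92857)²/33.92857 = 3.6128
  (30 − 30.71429)²/30.71429 = 0.0166
  (28 − 19.72222)²/19.72222 = 3.4743
  (28 − 26.38889)²/26.38889 = 0.0984
  (14 − 23.88889)²/23.88889 = 4.0935
  (28 − 25.92063)²/25.92063 = 0.1668
  (22 − 34.68254)²/34.68254 = 4.6377
  (42 − 31.39683)²/31.39683 = 3.5808
χ² = 4.2304 + 3.6128 + 0.0166 + 3.4743 + 0.0984 + 4.0935 + 0.1668 + 4.6377 + 3.5808 = 23.911

23.911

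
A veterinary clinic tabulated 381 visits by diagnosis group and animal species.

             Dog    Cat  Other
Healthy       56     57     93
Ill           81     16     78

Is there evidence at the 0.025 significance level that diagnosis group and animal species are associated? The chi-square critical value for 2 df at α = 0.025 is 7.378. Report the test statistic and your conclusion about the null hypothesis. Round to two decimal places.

Row totals: 206, 175. Column totals: 137, 73, 171. Grand total N = 381.
Expected counts (row total × column total / N):
  Healthy, Dog: 206×137/381 = 74.0735
  Healthy, Cat: 206×73/381 = 39.4698
  Healthy, Other: 206×171/381 = 92.4567
  Ill, Dog: 175×137/381 = 62.9265
  Ill, Cat: 175×73/381 = 33.5302
  Ill, Other: 175×171/381 = 78.5433
Contributions (O − E)²/E:
  (56 − 74.0735)²/74.0735 = 4.4098
  (57 − 39.4698)²/39.4698 = 7.7859
  (93 − 92.4567)²/92.4567 = 0.0032
  (81 − 62.9265)²/62.9265 = 5.1910
  (16 − 33.5302)²/33.5302 = 9.1651
  (78 − 78.5433)²/78.5433 = 0.0038
χ² = 4.4098 + 7.7859 + 0.0032 + 5.1910 + 9.1651 + 0.0038 = 26.56
df = (2−1)(3−1) = 2. Since 26.56 > 7.378, reject the null hypothesis of independence at α = 0.025.

26.56; reject H₀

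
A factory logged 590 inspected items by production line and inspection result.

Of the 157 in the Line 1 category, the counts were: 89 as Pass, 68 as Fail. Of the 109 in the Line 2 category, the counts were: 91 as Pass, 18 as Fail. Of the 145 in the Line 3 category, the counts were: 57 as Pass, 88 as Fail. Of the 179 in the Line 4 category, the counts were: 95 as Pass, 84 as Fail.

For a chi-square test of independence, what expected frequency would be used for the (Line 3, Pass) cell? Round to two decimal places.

Row total (Line 3) = 145; column total (Pass) = 332; grand total N = 590.
Expected count = (row total × column total) / N = 145 × 332 / 590 = 81.59.

81.59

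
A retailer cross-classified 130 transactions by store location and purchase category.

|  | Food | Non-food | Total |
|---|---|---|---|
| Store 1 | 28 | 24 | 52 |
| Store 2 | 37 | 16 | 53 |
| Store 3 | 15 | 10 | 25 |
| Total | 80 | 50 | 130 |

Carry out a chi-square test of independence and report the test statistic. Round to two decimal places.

2.86

Grand total N = 130.
Expected counts (row total × column total / N):
  Store 1, Food: 52×80/130 = 32.000
  Store 1, Non-food: 52×50/130 = 20.000
  Store 2, Food: 53×80/130 = 32.615
  Store 2, Non-food: 53×50/130 = 20.385
  Store 3, Food: 25×80/130 = 15.385
  Store 3, Non-food: 25×50/130 = 9.615
Contributions (O − E)²/E:
  (28 − 32.000)²/32.000 = 0.5000
  (24 − 20.000)²/20.000 = 0.8000
  (37 − 32.615)²/32.615 = 0.5896
  (16 − 20.385)²/20.385 = 0.9433
  (15 − 15.385)²/15.385 = 0.0096
  (10 − 9.615)²/9.615 = 0.0154
χ² = 0.5000 + 0.8000 + 0.5896 + 0.9433 + 0.0096 + 0.0154 = 2.86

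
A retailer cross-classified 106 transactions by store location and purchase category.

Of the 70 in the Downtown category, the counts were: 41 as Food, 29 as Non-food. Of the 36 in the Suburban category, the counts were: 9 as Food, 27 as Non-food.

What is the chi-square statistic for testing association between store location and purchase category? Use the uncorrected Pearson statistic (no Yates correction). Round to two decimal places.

10.75

Row totals: 70, 36. Column totals: 50, 56. Grand total N = 106.
Expected counts (row total × column total / N):
  Downtown, Food: 70×50/106 = 33.019
  Downtown, Non-food: 70×56/106 = 36.981
  Suburban, Food: 36×50/106 = 16.981
  Suburban, Non-food: 36×56/106 = 19.019
Contributions (O − E)²/E:
  (41 − 33.019)²/33.019 = 1.9291
  (29 − 36.981)²/36.981 = 1.7224
  (9 − 16.981)²/16.981 = 3.7510
  (27 − 19.019)²/19.019 = 3.3491
χ² = 1.9291 + 1.7224 + 3.7510 + 3.3491 = 10.75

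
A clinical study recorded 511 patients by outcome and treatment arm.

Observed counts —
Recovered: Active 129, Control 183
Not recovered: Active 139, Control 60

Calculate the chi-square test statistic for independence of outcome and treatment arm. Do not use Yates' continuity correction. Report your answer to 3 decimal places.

Row totals: 312, 199. Column totals: 268, 243. Grand total N = 511.
Expected counts (row total × column total / N):
  Recovered, Active: 312×268/511 = 163.6321
  Recovered, Control: 312×243/511 = 148.3679
  Not recovered, Active: 199×268/511 = 104.3679
  Not recovered, Control: 199×243/511 = 94.6321
Contributions (O − E)²/E:
  (129 − 163.6321)²/163.6321 = 7.3297
  (183 − 148.3679)²/148.3679 = 8.0838
  (139 − 104.3679)²/104.3679 = 11.4919
  (60 − 94.6321)²/94.6321 = 12.6742
χ² = 7.3297 + 8.0838 + 11.4919 + 12.6742 = 39.580

39.580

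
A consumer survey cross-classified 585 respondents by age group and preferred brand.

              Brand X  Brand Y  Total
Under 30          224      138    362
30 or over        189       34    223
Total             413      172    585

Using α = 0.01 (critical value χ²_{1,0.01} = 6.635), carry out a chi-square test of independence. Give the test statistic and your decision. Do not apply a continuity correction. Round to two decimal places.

Grand total N = 585.
Expected counts (row total × column total / N):
  Under 30, Brand X: 362×413/585 = 255.566
  Under 30, Brand Y: 362×172/585 = 106.434
  30 or over, Brand X: 223×413/585 = 157.434
  30 or over, Brand Y: 223×172/585 = 65.566
Contributions (O − E)²/E:
  (224 − 255.566)²/255.566 = 3.8988
  (138 − 106.434)²/106.434 = 9.3618
  (189 − 157.434)²/157.434 = 6.3291
  (34 − 65.566)²/65.566 = 15.1971
χ² = 3.8988 + 9.3618 + 6.3291 + 15.1971 = 34.79
df = (2−1)(2−1) = 1. Since 34.79 > 6.635, reject the null hypothesis of independence at α = 0.01.

34.79; reject H₀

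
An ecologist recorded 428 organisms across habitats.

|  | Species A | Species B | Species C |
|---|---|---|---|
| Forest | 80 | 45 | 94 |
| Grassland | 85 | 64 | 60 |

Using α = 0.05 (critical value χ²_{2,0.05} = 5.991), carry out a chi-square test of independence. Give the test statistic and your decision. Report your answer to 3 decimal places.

Row totals: 219, 209. Column totals: 165, 109, 154. Grand total N = 428.
Expected counts (row total × column total / N):
  Forest, Species A: 219×165/428 = 84.4276
  Forest, Species B: 219×109/428 = 55.7734
  Forest, Species C: 219×154/428 = 78.7991
  Grassland, Species A: 209×165/428 = 80.5724
  Grassland, Species B: 209×109/428 = 53.2266
  Grassland, Species C: 209×154/428 = 75.2009
Contributions (O − E)²/E:
  (80 − 84.4276)²/84.4276 = 0.2322
  (45 − 55.7734)²/55.7734 = 2.0810
  (94 − 78.7991)²/78.7991 = 2.9324
  (85 − 80.5724)²/80.5724 = 0.2433
  (64 − 53.2266)²/53.2266 = 2.1806
  (60 − 75.2009)²/75.2009 = 3.0727
χ² = 0.2322 + 2.0810 + 2.9324 + 0.2433 + 2.1806 + 3.0727 = 10.742
df = (2−1)(3−1) = 2. Since 10.742 > 5.991, reject the null hypothesis of independence at α = 0.05.

10.742; reject H₀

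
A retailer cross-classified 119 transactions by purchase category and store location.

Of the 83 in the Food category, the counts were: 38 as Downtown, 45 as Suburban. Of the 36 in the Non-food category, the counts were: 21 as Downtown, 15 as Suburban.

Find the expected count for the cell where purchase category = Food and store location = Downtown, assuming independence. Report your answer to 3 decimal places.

Row total (Food) = 83; column total (Downtown) = 59; grand total N = 119.
Expected count = (row total × column total) / N = 83 × 59 / 119 = 41.151.

41.151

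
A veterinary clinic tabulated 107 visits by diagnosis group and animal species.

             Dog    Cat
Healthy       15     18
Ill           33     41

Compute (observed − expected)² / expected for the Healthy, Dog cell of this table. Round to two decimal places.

Row total (Healthy) = 33; column total (Dog) = 48; N = 107.
Expected count E = 33 × 48 / 107 = 14.804.
Contribution = (O − E)²/E = (15 − 14.804)² / 14.804 = 0.00.

0.00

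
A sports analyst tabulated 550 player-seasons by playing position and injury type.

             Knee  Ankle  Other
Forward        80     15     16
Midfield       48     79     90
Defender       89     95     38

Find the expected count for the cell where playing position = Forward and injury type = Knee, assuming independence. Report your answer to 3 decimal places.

43.795

Row total (Forward) = 111; column total (Knee) = 217; grand total N = 550.
Expected count = (row total × column total) / N = 111 × 217 / 550 = 43.795.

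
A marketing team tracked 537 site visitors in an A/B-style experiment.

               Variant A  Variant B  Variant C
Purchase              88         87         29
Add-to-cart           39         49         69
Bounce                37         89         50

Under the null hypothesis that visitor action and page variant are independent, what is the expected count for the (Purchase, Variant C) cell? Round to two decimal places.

Row total (Purchase) = 204; column total (Variant C) = 148; grand total N = 537.
Expected count = (row total × column total) / N = 204 × 148 / 537 = 56.22.

56.22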